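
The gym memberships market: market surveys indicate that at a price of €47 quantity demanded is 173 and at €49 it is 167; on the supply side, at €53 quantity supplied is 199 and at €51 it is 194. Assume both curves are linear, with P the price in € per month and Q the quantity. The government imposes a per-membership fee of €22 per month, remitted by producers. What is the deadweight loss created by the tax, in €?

Demand slope: (167 − 173)/(49 − 47) = -3, so Qd = 314 − 3P.
Supply slope: (194 − 199)/(51 − 53) = 2.5, so Qs = 2.5P + 66.5.
Before the tax: set 314 − 3P = 2.5P + 66.5 → P* = €45, Q* = 179.
With the tax collected from producers, supply shifts: Qs = 2.5(P − 22) + 66.5.
Solving gives Q = 149 with buyers paying €55 and producers receiving €33 (the €22 wedge).
Quantity falls by |ΔQ| = |179 − 149| = 30.
DWL = ½ · t · |ΔQ| = ½ · 22 · 30 = €330.

Deadweight loss = €330.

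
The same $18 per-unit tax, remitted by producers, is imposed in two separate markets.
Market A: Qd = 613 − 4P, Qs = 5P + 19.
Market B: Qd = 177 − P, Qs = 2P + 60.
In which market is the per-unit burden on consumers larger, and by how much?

Market B, by $2.

Market A: pre-tax P* = $66, Q* = 349; post-tax Q = 309; per-unit burden on consumers = $10.
Market B: pre-tax P* = $39, Q* = 138; post-tax Q = 126; per-unit burden on consumers = $12.
Difference: $10 vs $12 → market B is larger by $2.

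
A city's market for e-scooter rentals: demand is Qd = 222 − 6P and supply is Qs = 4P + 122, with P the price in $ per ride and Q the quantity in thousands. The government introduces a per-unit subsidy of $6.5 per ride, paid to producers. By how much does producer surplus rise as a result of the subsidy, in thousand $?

Producer surplus rises by $662.22 thousand.

Before the subsidy: set 222 − 6P = 4P + 122 → P* = $10, Q* = 162.
With a per-unit subsidy paid to producers, each receives P + 6.5 per unit sold, so supply becomes Qs = 4(P + 6.5) + 122.
Solving gives Q = 177.6 with consumers paying $7.4 and producers receiving $13.9 (the $6.5 wedge).
ΔPS is the trapezoid between Q = 177.6 and Q = 162 of height $3.9: ½ · (162 + 177.6) · 3.9 = $662.22.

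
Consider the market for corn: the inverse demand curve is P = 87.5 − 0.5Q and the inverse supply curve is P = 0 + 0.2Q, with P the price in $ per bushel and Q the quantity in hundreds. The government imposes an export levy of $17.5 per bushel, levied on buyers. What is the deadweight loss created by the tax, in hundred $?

Deadweight loss = $218.75 hundred.

Inverting to Q(P) form: Qd = 175 − 2P; Qs = 5P.
Without the tax, 175 − 2P = 5P gives 7P = 175, so P* = $25 and Q* = 125.
With the tax collected from buyers, demand (in seller-price terms) shifts: Qd = 175 − 2(P + 17.5).
Solving gives Q = 100 with buyers paying $37.5 and producers receiving $20 (the $17.5 wedge).
Quantity falls by |ΔQ| = |125 − 100| = 25.
DWL = ½ · t · |ΔQ| = ½ · 17.5 · 25 = $218.75.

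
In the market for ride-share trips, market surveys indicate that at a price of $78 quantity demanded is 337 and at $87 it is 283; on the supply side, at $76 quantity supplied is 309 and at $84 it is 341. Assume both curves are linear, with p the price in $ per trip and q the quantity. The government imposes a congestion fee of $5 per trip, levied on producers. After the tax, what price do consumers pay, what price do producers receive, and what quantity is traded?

Consumers pay $82; producers receive $77; quantity = 313.

Demand slope: (283 − 337)/(87 − 78) = -6, so qd = 805 − 6p.
Supply slope: (341 − 309)/(84 − 76) = 4, so qs = 4p + 5.
Before the tax: set 805 − 6p = 4p + 5 → p* = $80, q* = 325.
With the tax collected from producers, supply shifts: qs = 4(p − 5) + 5.
New equilibrium: consumers pay $82, producers receive $77, q = 313. (Wedge: pb − ps = 5.)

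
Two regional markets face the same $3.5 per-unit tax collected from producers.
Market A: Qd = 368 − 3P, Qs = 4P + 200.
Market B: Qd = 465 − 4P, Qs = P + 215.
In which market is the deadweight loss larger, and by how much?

Market A: pre-tax P* = $24, Q* = 296; post-tax Q = 290; deadweight loss = $10.5.
Market B: pre-tax P* = $50, Q* = 265; post-tax Q = 262.2; deadweight loss = $4.9.
Difference: $10.5 vs $4.9 → market A is larger by $5.6.

Market A, by $5.6.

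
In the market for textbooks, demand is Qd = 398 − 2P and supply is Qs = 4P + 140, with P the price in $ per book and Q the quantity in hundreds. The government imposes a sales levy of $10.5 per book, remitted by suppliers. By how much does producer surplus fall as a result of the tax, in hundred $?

Producer surplus falls by $1067.5 hundred.

Without the tax, 398 − 2P = 4P + 140 gives 6P = 258, so P* = $43 and Q* = 312.
With the tax collected from suppliers, supply shifts: Qs = 4(P − 10.5) + 140.
Solving gives Q = 298 with buyers paying $50 and suppliers receiving $39.5 (the $10.5 wedge).
ΔPS is the trapezoid between Q = 298 and Q = 312 of height $3.5: ½ · (312 + 298) · 3.5 = $1067.5.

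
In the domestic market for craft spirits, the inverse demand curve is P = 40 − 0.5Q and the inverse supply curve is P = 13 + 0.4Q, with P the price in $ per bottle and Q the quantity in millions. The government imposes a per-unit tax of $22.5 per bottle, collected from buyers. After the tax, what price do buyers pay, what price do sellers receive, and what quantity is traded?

Buyers pay $37.5; sellers receive $15; quantity = 5.

Rewrite in direct form: Qd = 80 − 2P and Qs = 2.5P − 32.5.
Before the tax: set 80 − 2P = 2.5P − 32.5 → P* = $25, Q* = 30.
With the tax collected from buyers, demand (in seller-price terms) shifts: Qd = 80 − 2(P + 22.5).
Solving gives Q = 5 with buyers paying $37.5 and sellers receiving $15 (the $22.5 wedge).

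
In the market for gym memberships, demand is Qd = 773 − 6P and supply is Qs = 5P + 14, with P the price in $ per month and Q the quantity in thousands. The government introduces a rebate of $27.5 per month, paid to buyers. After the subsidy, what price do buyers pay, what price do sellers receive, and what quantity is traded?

Buyers pay $56.5; sellers receive $84; quantity = 434.

Before the subsidy: set 773 − 6P = 5P + 14 → P* = $69, Q* = 359.
With a per-unit subsidy paid to buyers, each effectively pays P − 27.5, so demand becomes Qd = 773 − 6(P − 27.5).
Solving gives Q = 434 with buyers paying $56.5 and sellers receiving $84 (the $27.5 wedge).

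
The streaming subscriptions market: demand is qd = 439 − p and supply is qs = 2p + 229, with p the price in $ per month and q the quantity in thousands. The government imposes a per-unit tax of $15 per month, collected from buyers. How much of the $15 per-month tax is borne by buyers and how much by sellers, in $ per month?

Buyers bear $10 per month; sellers bear $5 per month.

Without the tax, 439 − p = 2p + 229 gives 3p = 210, so p* = $70 and q* = 369.
With the tax collected from buyers, demand (in seller-price terms) shifts: qd = 439 − (p + 15).
Solving gives q = 359 with buyers paying $80 and sellers receiving $65 (the $15 wedge).
Burden on buyers: $10; on sellers: $5. (They sum to $15.)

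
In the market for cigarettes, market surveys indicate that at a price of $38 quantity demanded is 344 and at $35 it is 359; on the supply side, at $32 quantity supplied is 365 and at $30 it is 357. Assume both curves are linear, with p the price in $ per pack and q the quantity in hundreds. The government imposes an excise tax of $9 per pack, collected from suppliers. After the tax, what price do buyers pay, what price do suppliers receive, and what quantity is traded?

Buyers pay $37; suppliers receive $28; quantity = 349.

Demand slope: (359 − 344)/(35 − 38) = -5, so qd = 534 − 5p.
Supply slope: (357 − 365)/(30 − 32) = 4, so qs = 4p + 237.
Without the tax, 534 − 5p = 4p + 237 gives 9p = 297, so p* = $33 and q* = 369.
With the tax collected from suppliers, supply shifts: qs = 4(p − 9) + 237.
New equilibrium: buyers pay $37, suppliers receive $28, q = 349. (Wedge: pb − ps = 9.)
The less price-elastic side of the market bears the larger share of a per-unit tax.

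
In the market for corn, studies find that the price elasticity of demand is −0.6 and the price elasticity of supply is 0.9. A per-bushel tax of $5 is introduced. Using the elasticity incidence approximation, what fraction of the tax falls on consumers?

Consumers' share ≈ 0.6.

Incidence ratio: consumers' share ≈ εs / (εs + |εd|) = 0.9 / (0.9 + 0.6) = 0.6.
Supply is the more elastic side, so consumers bear the larger share.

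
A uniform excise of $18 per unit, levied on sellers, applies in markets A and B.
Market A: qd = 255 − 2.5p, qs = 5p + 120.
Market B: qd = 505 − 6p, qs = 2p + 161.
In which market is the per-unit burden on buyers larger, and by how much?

Market A, by $7.5.

Market A: pre-tax p* = $18, q* = 210; post-tax q = 180; per-unit burden on buyers = $12.
Market B: pre-tax p* = $43, q* = 247; post-tax q = 220; per-unit burden on buyers = $4.5.
Difference: $12 vs $4.5 → market A is larger by $7.5.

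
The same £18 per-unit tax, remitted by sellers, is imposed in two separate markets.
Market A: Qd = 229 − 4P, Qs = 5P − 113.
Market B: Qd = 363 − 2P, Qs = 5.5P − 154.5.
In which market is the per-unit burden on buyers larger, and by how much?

Market B, by £3.2.

Market A: pre-tax P* = £38, Q* = 77; post-tax Q = 37; per-unit burden on buyers = £10.
Market B: pre-tax P* = £69, Q* = 225; post-tax Q = 198.6; per-unit burden on buyers = £13.2.
Difference: £10 vs £13.2 → market B is larger by £3.2.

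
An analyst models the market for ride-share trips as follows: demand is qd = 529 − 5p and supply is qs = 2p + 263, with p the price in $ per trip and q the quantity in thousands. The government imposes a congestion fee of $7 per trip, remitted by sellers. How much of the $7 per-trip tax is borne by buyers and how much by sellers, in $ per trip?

Without the tax, 529 − 5p = 2p + 263 gives 7p = 266, so p* = $38 and q* = 339.
With the tax collected from sellers, supply shifts: qs = 2(p − 7) + 263.
Solving gives q = 329 with buyers paying $40 and sellers receiving $33 (the $7 wedge).
Burden on buyers: $2; on sellers: $5. (They sum to $7.)
The less price-elastic side of the market bears the larger share of a per-unit tax.

Buyers bear $2 per trip; sellers bear $5 per trip.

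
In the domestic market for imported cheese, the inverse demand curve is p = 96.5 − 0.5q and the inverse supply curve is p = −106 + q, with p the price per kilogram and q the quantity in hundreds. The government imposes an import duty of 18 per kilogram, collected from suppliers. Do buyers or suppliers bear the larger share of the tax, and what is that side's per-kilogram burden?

Suppliers bear the larger share: 12 per kilogram.

Inverting to q(p) form: qd = 193 − 2p; qs = p + 106.
Before the tax: set 193 − 2p = p + 106 → p* = 29, q* = 135.
With the tax collected from suppliers, supply shifts: qs = (p − 18) + 106.
New equilibrium: buyers pay 35, suppliers receive 17, q = 123. (Wedge: pb − ps = 18.)
Per-kilogram burden: buyers 6, suppliers 12.
Suppliers take the larger share because supply is less price-elastic here (demand slope 2 vs supply slope 1).
The less price-elastic side of the market bears the larger share of a per-unit tax.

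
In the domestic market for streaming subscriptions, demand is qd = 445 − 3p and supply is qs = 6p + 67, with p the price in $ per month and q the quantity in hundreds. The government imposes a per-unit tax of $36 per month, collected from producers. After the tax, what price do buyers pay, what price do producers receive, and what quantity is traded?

Before the tax: set 445 − 3p = 6p + 67 → p* = $42, q* = 319.
With the tax collected from producers, supply shifts: qs = 6(p − 36) + 67.
Solving gives q = 247 with buyers paying $66 and producers receiving $30 (the $36 wedge).
The less price-elastic side of the market bears the larger share of a per-unit tax.

Buyers pay $66; producers receive $30; quantity = 247.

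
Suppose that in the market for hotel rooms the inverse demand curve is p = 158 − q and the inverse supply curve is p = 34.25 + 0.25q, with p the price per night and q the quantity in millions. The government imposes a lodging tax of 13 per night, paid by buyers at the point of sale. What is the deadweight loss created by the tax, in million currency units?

Deadweight loss = 67.6 million.

Rewrite in direct form: qd = 158 − p and qs = 4p − 137.
Without the tax, 158 − p = 4p − 137 gives 5p = 295, so p* = 59 and q* = 99.
With the tax collected from buyers, demand (in seller-price terms) shifts: qd = 158 − (p + 13).
New equilibrium: buyers pay 69.4, sellers receive 56.4, q = 88.6. (Wedge: pb − ps = 13.)
Quantity falls by |ΔQ| = |99 − 88.6| = 10.4.
DWL = ½ · t · |ΔQ| = ½ · 13 · 10.4 = 67.6.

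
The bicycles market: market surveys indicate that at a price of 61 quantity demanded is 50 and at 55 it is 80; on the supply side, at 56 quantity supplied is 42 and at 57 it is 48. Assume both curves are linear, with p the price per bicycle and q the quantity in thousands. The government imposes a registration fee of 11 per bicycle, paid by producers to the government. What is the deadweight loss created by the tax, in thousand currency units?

Demand slope: (80 − 50)/(55 − 61) = -5, so qd = 355 − 5p.
Supply slope: (48 − 42)/(57 − 56) = 6, so qs = 6p − 294.
Without the tax, 355 − 5p = 6p − 294 gives 11p = 649, so p* = 59 and q* = 60.
With the tax collected from producers, supply shifts: qs = 6(p − 11) − 294.
New equilibrium: buyers pay 65, producers receive 54, q = 30. (Wedge: pb − ps = 11.)
Quantity falls by |ΔQ| = |60 − 30| = 30.
DWL = ½ · t · |ΔQ| = ½ · 11 · 30 = 165.

Deadweight loss = 165 thousand.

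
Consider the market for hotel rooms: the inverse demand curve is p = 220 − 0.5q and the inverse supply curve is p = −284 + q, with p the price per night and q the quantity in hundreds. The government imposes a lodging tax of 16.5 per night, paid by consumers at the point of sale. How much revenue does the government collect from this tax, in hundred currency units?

Tax revenue = 5362.5 hundred.

Inverting to q(p) form: qd = 440 − 2p; qs = p + 284.
Before the tax: set 440 − 2p = p + 284 → p* = 52, q* = 336.
With the tax collected from consumers, demand (in seller-price terms) shifts: qd = 440 − 2(p + 16.5).
Solving gives q = 325 with consumers paying 57.5 and suppliers receiving 41 (the 16.5 wedge).
Revenue = t · Q = 16.5 · 325 = 5362.5.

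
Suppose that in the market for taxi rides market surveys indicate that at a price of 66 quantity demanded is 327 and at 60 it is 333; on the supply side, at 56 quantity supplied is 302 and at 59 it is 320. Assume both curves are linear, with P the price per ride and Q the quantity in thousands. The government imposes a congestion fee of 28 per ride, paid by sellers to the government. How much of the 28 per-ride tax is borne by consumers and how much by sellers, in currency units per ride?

Consumers bear 24 per ride; sellers bear 4 per ride.

Demand slope: (333 − 327)/(60 − 66) = -1, so Qd = 393 − P.
Supply slope: (320 − 302)/(59 − 56) = 6, so Qs = 6P − 34.
Without the tax, 393 − P = 6P − 34 gives 7P = 427, so P* = 61 and Q* = 332.
With the tax collected from sellers, supply shifts: Qs = 6(P − 28) − 34.
Solving gives Q = 308 with consumers paying 85 and sellers receiving 57 (the 28 wedge).
Burden on consumers: 24; on sellers: 4. (They sum to 28.)
The less price-elastic side of the market bears the larger share of a per-unit tax.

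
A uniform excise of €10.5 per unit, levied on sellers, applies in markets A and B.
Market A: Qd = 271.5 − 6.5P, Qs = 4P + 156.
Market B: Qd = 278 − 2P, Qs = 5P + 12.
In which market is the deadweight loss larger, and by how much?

Market A, by €57.75.

Market A: pre-tax P* = €11, Q* = 200; post-tax Q = 174; deadweight loss = €136.5.
Market B: pre-tax P* = €38, Q* = 202; post-tax Q = 187; deadweight loss = €78.75.
Difference: €136.5 vs €78.75 → market A is larger by €57.75.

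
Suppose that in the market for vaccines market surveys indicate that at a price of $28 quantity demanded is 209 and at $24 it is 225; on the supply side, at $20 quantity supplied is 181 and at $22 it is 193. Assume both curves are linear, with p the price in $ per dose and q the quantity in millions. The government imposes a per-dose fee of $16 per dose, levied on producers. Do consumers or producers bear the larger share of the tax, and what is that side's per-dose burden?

Consumers bear the larger share: $9.6 per dose.

Demand slope: (225 − 209)/(24 − 28) = -4, so qd = 321 − 4p.
Supply slope: (193 − 181)/(22 − 20) = 6, so qs = 6p + 61.
Before the tax: set 321 − 4p = 6p + 61 → p* = $26, q* = 217.
With the tax collected from producers, supply shifts: qs = 6(p − 16) + 61.
Solving gives q = 178.6 with consumers paying $35.6 and producers receiving $19.6 (the $16 wedge).
Per-dose burden: consumers $9.6, producers $6.4.
Consumers take the larger share because demand is less price-elastic here (demand slope 4 vs supply slope 6).
The less price-elastic side of the market bears the larger share of a per-unit tax.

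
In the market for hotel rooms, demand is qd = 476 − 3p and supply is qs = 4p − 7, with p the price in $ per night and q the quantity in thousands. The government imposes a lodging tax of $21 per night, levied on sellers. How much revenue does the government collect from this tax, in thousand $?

Without the tax, 476 − 3p = 4p − 7 gives 7p = 483, so p* = $69 and q* = 269.
With the tax collected from sellers, supply shifts: qs = 4(p − 21) − 7.
New equilibrium: buyers pay $81, sellers receive $60, q = 233. (Wedge: pb − ps = 21.)
Revenue = t · Q = 21 · 233 = $4893.

Tax revenue = $4893 thousand.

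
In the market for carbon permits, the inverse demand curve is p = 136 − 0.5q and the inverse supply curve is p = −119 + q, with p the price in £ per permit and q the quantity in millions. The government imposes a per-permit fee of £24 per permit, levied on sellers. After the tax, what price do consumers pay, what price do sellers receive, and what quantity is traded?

Rewrite in direct form: qd = 272 − 2p and qs = p + 119.
Before the tax: set 272 − 2p = p + 119 → p* = £51, q* = 170.
With the tax collected from sellers, supply shifts: qs = (p − 24) + 119.
New equilibrium: consumers pay £59, sellers receive £35, q = 154. (Wedge: pb − ps = 24.)
The less price-elastic side of the market bears the larger share of a per-unit tax.

Consumers pay £59; sellers receive £35; quantity = 154.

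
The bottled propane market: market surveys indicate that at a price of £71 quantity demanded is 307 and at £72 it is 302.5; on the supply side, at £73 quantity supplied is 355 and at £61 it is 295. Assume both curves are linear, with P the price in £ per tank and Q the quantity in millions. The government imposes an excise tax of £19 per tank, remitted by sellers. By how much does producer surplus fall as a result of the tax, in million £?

Producer surplus falls by £2722.5 million.

Demand slope: (302.5 − 307)/(72 − 71) = -4.5, so Qd = 626.5 − 4.5P.
Supply slope: (295 − 355)/(61 − 73) = 5, so Qs = 5P − 10.
Without the tax, 626.5 − 4.5P = 5P − 10 gives 9.5P = 636.5, so P* = £67 and Q* = 325.
With the tax collected from sellers, supply shifts: Qs = 5(P − 19) − 10.
New equilibrium: consumers pay £77, sellers receive £58, Q = 280. (Wedge: Pb − Ps = 19.)
ΔPS is the trapezoid between Q = 280 and Q = 325 of height £9: ½ · (325 + 280) · 9 = £2722.5.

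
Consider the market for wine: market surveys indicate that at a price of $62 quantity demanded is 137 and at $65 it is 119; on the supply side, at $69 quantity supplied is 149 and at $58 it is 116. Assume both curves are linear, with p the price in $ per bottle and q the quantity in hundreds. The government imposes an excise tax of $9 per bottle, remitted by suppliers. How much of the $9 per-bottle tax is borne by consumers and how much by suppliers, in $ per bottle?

Demand slope: (119 − 137)/(65 − 62) = -6, so qd = 509 − 6p.
Supply slope: (116 − 149)/(58 − 69) = 3, so qs = 3p − 58.
Without the tax, 509 − 6p = 3p − 58 gives 9p = 567, so p* = $63 and q* = 131.
With the tax collected from suppliers, supply shifts: qs = 3(p − 9) − 58.
New equilibrium: consumers pay $66, suppliers receive $57, q = 113. (Wedge: pb − ps = 9.)
Burden on consumers: $3; on suppliers: $6. (They sum to $9.)
The less price-elastic side of the market bears the larger share of a per-unit tax.

Consumers bear $3 per bottle; suppliers bear $6 per bottle.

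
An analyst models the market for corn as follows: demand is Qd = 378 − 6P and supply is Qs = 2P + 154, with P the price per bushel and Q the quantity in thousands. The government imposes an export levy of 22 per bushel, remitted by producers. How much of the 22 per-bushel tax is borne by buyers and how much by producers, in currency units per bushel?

Buyers bear 5.5 per bushel; producers bear 16.5 per bushel.

Without the tax, 378 − 6P = 2P + 154 gives 8P = 224, so P* = 28 and Q* = 210.
With the tax collected from producers, supply shifts: Qs = 2(P − 22) + 154.
New equilibrium: buyers pay 33.5, producers receive 11.5, Q = 177. (Wedge: Pb − Ps = 22.)
Burden on buyers: 5.5; on producers: 16.5. (They sum to 22.)
The less price-elastic side of the market bears the larger share of a per-unit tax.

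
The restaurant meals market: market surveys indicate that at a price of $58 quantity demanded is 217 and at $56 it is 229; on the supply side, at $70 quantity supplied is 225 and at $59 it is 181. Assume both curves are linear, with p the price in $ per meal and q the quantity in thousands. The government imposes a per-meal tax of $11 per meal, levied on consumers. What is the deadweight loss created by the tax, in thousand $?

Demand slope: (229 − 217)/(56 − 58) = -6, so qd = 565 − 6p.
Supply slope: (181 − 225)/(59 − 70) = 4, so qs = 4p − 55.
Before the tax: set 565 − 6p = 4p − 55 → p* = $62, q* = 193.
With the tax collected from consumers, demand (in seller-price terms) shifts: qd = 565 − 6(p + 11).
New equilibrium: consumers pay $66.4, sellers receive $55.4, q = 166.6. (Wedge: pb − ps = 11.)
Quantity falls by |ΔQ| = |193 − 166.6| = 26.4.
DWL = ½ · t · |ΔQ| = ½ · 11 · 26.4 = $145.2.

Deadweight loss = $145.2 thousand.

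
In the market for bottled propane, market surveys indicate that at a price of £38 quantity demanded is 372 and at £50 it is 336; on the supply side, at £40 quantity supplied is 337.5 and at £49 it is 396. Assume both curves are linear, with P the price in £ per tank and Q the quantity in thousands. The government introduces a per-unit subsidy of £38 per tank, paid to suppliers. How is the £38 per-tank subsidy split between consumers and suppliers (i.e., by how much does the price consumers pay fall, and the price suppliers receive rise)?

Demand slope: (336 − 372)/(50 − 38) = -3, so Qd = 486 − 3P.
Supply slope: (396 − 337.5)/(49 − 40) = 6.5, so Qs = 6.5P + 77.5.
Without the subsidy, 486 − 3P = 6.5P + 77.5 gives 9.5P = 408.5, so P* = £43 and Q* = 357.
With a per-unit subsidy paid to suppliers, each receives P + 38 per unit sold, so supply becomes Qs = 6.5(P + 38) + 77.5.
Solving gives Q = 435 with consumers paying £17 and suppliers receiving £55 (the £38 wedge).
Gain to consumers: £26; to suppliers: £12. (They sum to £38.)

Consumers gain £26 per tank; suppliers gain £12 per tank.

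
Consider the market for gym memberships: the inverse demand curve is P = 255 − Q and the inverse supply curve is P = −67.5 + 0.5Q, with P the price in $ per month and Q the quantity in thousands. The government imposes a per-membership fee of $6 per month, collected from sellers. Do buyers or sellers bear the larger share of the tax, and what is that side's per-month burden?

Buyers bear the larger share: $4 per month.

Inverting to Q(P) form: Qd = 255 − P; Qs = 2P + 135.
Without the tax, 255 − P = 2P + 135 gives 3P = 120, so P* = $40 and Q* = 215.
With the tax collected from sellers, supply shifts: Qs = 2(P − 6) + 135.
Solving gives Q = 211 with buyers paying $44 and sellers receiving $38 (the $6 wedge).
Per-month burden: buyers $4, sellers $2.
Buyers take the larger share because demand is less price-elastic here (demand slope 1 vs supply slope 2).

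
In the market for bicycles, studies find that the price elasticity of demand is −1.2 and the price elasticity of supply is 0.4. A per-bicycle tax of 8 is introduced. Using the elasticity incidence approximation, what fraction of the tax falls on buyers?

Incidence ratio: buyers' share ≈ εs / (εs + |εd|) = 0.4 / (0.4 + 1.2) = 0.25.
Supply is the less elastic side, so buyers bear the smaller share.

Buyers' share ≈ 0.25.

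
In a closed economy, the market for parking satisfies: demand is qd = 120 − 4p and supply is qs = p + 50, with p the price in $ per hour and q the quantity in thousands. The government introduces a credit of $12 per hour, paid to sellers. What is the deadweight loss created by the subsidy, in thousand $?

Without the subsidy, 120 − 4p = p + 50 gives 5p = 70, so p* = $14 and q* = 64.
With a per-unit subsidy paid to sellers, each receives p + 12 per unit sold, so supply becomes qs = (p + 12) + 50.
Solving gives q = 73.6 with buyers paying $11.6 and sellers receiving $23.6 (the $12 wedge).
Quantity rises by |ΔQ| = |64 − 73.6| = 9.6.
DWL = ½ · t · |ΔQ| = ½ · 12 · 9.6 = $57.6.

Deadweight loss = $57.6 thousand.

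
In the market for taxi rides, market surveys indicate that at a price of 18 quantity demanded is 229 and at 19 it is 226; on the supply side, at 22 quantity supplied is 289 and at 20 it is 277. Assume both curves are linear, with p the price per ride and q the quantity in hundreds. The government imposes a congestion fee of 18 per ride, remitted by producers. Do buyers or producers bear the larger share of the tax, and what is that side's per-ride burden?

Demand slope: (226 − 229)/(19 − 18) = -3, so qd = 283 − 3p.
Supply slope: (277 − 289)/(20 − 22) = 6, so qs = 6p + 157.
Without the tax, 283 − 3p = 6p + 157 gives 9p = 126, so p* = 14 and q* = 241.
With the tax collected from producers, supply shifts: qs = 6(p − 18) + 157.
New equilibrium: buyers pay 26, producers receive 8, q = 205. (Wedge: pb − ps = 18.)
Per-ride burden: buyers 12, producers 6.
Buyers take the larger share because demand is less price-elastic here (demand slope 3 vs supply slope 6).
The less price-elastic side of the market bears the larger share of a per-unit tax.

Buyers bear the larger share: 12 per ride.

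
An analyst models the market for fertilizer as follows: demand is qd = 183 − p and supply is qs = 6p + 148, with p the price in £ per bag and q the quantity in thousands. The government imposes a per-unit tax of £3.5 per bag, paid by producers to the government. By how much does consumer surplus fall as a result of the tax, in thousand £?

Without the tax, 183 − p = 6p + 148 gives 7p = 35, so p* = £5 and q* = 178.
With the tax collected from producers, supply shifts: qs = 6(p − 3.5) + 148.
Solving gives q = 175 with consumers paying £8 and producers receiving £4.5 (the £3.5 wedge).
ΔCS is the trapezoid between Q = 175 and Q = 178 of height £3: ½ · (178 + 175) · 3 = £529.5.

Consumer surplus falls by £529.5 thousand.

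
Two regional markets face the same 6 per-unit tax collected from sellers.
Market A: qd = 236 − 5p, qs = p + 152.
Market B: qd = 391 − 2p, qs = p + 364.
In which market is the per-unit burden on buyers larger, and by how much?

Market B, by 1.

Market A: pre-tax p* = 14, q* = 166; post-tax q = 161; per-unit burden on buyers = 1.
Market B: pre-tax p* = 9, q* = 373; post-tax q = 369; per-unit burden on buyers = 2.
Difference: 1 vs 2 → market B is larger by 1.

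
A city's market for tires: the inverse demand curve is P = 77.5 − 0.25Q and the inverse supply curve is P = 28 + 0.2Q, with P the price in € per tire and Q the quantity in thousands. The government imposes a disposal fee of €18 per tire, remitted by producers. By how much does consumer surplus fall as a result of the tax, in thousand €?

Rewrite in direct form: Qd = 310 − 4P and Qs = 5P − 140.
Before the tax: set 310 − 4P = 5P − 140 → P* = €50, Q* = 110.
With the tax collected from producers, supply shifts: Qs = 5(P − 18) − 140.
Solving gives Q = 70 with buyers paying €60 and producers receiving €42 (the €18 wedge).
ΔCS is the trapezoid between Q = 70 and Q = 110 of height €10: ½ · (110 + 70) · 10 = €900.

Consumer surplus falls by €900 thousand.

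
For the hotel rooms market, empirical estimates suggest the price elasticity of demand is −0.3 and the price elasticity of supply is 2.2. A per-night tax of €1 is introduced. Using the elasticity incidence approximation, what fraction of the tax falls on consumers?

Incidence ratio: consumers' share ≈ εs / (εs + |εd|) = 2.2 / (2.2 + 0.3) = 0.88.
Supply is the more elastic side, so consumers bear the larger share.

Consumers' share ≈ 0.88.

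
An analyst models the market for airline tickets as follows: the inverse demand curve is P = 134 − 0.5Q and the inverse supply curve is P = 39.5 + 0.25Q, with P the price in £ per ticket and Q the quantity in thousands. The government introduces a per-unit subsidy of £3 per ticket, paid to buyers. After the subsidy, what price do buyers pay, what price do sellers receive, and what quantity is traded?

Buyers pay £69; sellers receive £72; quantity = 130.

Inverting to Q(P) form: Qd = 268 − 2P; Qs = 4P − 158.
Before the subsidy: set 268 − 2P = 4P − 158 → P* = £71, Q* = 126.
With a per-unit subsidy paid to buyers, each effectively pays P − 3, so demand becomes Qd = 268 − 2(P − 3).
New equilibrium: buyers pay £69, sellers receive £72, Q = 130. (Wedge: Pb − Ps = −3.)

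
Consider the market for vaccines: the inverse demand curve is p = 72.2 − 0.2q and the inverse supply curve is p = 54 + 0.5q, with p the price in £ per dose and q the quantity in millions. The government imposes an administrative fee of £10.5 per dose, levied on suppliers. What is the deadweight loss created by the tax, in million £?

Deadweight loss = £78.75 million.

Rewrite in direct form: qd = 361 − 5p and qs = 2p − 108.
Without the tax, 361 − 5p = 2p − 108 gives 7p = 469, so p* = £67 and q* = 26.
With the tax collected from suppliers, supply shifts: qs = 2(p − 10.5) − 108.
Solving gives q = 11 with buyers paying £70 and suppliers receiving £59.5 (the £10.5 wedge).
Quantity falls by |ΔQ| = |26 − 11| = 15.
DWL = ½ · t · |ΔQ| = ½ · 10.5 · 15 = £78.75.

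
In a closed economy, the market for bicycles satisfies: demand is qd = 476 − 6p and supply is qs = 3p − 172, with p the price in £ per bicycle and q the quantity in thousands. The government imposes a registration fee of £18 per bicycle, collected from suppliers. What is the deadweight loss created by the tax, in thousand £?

Deadweight loss = £324 thousand.

Without the tax, 476 − 6p = 3p − 172 gives 9p = 648, so p* = £72 and q* = 44.
With the tax collected from suppliers, supply shifts: qs = 3(p − 18) − 172.
Solving gives q = 8 with buyers paying £78 and suppliers receiving £60 (the £18 wedge).
Quantity falls by |ΔQ| = |44 − 8| = 36.
DWL = ½ · t · |ΔQ| = ½ · 18 · 36 = £324.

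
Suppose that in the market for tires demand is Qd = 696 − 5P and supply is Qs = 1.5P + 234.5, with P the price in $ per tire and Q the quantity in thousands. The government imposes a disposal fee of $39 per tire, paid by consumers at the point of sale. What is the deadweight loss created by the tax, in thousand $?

Before the tax: set 696 − 5P = 1.5P + 234.5 → P* = $71, Q* = 341.
With the tax collected from consumers, demand (in seller-price terms) shifts: Qd = 696 − 5(P + 39).
Solving gives Q = 296 with consumers paying $80 and sellers receiving $41 (the $39 wedge).
Quantity falls by |ΔQ| = |341 − 296| = 45.
DWL = ½ · t · |ΔQ| = ½ · 39 · 45 = $877.5.

Deadweight loss = $877.5 thousand.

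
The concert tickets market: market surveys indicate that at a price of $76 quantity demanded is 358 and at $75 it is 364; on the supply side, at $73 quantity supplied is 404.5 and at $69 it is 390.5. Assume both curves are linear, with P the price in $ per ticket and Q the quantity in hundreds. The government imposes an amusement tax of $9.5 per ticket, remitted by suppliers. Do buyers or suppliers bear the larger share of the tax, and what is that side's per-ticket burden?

Suppliers bear the larger share: $6 per ticket.

Demand slope: (364 − 358)/(75 − 76) = -6, so Qd = 814 − 6P.
Supply slope: (390.5 − 404.5)/(69 − 73) = 3.5, so Qs = 3.5P + 149.
Without the tax, 814 − 6P = 3.5P + 149 gives 9.5P = 665, so P* = $70 and Q* = 394.
With the tax collected from suppliers, supply shifts: Qs = 3.5(P − 9.5) + 149.
New equilibrium: buyers pay $73.5, suppliers receive $64, Q = 373. (Wedge: Pb − Ps = 9.5.)
Per-ticket burden: buyers $3.5, suppliers $6.
Suppliers take the larger share because supply is less price-elastic here (demand slope 6 vs supply slope 3.5).
The less price-elastic side of the market bears the larger share of a per-unit tax.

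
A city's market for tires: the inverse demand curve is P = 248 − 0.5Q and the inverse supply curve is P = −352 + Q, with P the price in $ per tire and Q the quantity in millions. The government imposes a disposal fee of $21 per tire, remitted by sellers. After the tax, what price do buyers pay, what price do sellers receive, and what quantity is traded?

Buyers pay $55; sellers receive $34; quantity = 386.

Rewrite in direct form: Qd = 496 − 2P and Qs = P + 352.
Before the tax: set 496 − 2P = P + 352 → P* = $48, Q* = 400.
With the tax collected from sellers, supply shifts: Qs = (P − 21) + 352.
Solving gives Q = 386 with buyers paying $55 and sellers receiving $34 (the $21 wedge).
The less price-elastic side of the market bears the larger share of a per-unit tax.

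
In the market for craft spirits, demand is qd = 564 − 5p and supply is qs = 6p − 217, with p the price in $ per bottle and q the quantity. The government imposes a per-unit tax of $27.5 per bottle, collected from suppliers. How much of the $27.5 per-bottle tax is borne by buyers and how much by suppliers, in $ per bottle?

Before the tax: set 564 − 5p = 6p − 217 → p* = $71, q* = 209.
With the tax collected from suppliers, supply shifts: qs = 6(p − 27.5) − 217.
New equilibrium: buyers pay $86, suppliers receive $58.5, q = 134. (Wedge: pb − ps = 27.5.)
Burden on buyers: $15; on suppliers: $12.5. (They sum to $27.5.)
The less price-elastic side of the market bears the larger share of a per-unit tax.

Buyers bear $15 per bottle; suppliers bear $12.5 per bottle.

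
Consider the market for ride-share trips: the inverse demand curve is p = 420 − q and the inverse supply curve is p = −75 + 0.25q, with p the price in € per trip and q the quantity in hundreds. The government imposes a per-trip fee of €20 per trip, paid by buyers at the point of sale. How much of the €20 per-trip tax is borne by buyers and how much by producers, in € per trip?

Rewrite in direct form: qd = 420 − p and qs = 4p + 300.
Without the tax, 420 − p = 4p + 300 gives 5p = 120, so p* = €24 and q* = 396.
With the tax collected from buyers, demand (in seller-price terms) shifts: qd = 420 − (p + 20).
Solving gives q = 380 with buyers paying €40 and producers receiving €20 (the €20 wedge).
Burden on buyers: €16; on producers: €4. (They sum to €20.)
The less price-elastic side of the market bears the larger share of a per-unit tax.

Buyers bear €16 per trip; producers bear €4 per trip.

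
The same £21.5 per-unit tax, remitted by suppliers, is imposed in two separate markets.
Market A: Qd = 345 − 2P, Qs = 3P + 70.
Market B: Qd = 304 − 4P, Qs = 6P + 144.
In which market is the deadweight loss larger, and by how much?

Market A: pre-tax P* = £55, Q* = 235; post-tax Q = 209.2; deadweight loss = £277.35.
Market B: pre-tax P* = £16, Q* = 240; post-tax Q = 188.4; deadweight loss = £554.7.
Difference: £277.35 vs £554.7 → market B is larger by £277.35.

Market B, by £277.35.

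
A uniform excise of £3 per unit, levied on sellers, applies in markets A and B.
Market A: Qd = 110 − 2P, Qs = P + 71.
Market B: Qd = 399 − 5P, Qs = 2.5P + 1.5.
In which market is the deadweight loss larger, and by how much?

Market A: pre-tax P* = £13, Q* = 84; post-tax Q = 82; deadweight loss = £3.
Market B: pre-tax P* = £53, Q* = 134; post-tax Q = 129; deadweight loss = £7.5.
Difference: £3 vs £7.5 → market B is larger by £4.5.

Market B, by £4.5.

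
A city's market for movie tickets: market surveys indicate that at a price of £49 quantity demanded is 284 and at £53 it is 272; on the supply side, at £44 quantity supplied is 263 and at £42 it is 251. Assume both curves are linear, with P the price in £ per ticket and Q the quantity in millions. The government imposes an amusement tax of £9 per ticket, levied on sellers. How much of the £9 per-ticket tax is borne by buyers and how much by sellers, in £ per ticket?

Buyers bear £6 per ticket; sellers bear £3 per ticket.

Demand slope: (272 − 284)/(53 − 49) = -3, so Qd = 431 − 3P.
Supply slope: (251 − 263)/(42 − 44) = 6, so Qs = 6P − 1.
Without the tax, 431 − 3P = 6P − 1 gives 9P = 432, so P* = £48 and Q* = 287.
With the tax collected from sellers, supply shifts: Qs = 6(P − 9) − 1.
New equilibrium: buyers pay £54, sellers receive £45, Q = 269. (Wedge: Pb − Ps = 9.)
Burden on buyers: £6; on sellers: £3. (They sum to £9.)
The less price-elastic side of the market bears the larger share of a per-unit tax.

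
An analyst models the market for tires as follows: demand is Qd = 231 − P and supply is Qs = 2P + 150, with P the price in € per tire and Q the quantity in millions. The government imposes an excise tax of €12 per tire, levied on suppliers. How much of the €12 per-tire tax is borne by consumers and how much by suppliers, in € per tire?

Consumers bear €8 per tire; suppliers bear €4 per tire.

Without the tax, 231 − P = 2P + 150 gives 3P = 81, so P* = €27 and Q* = 204.
With the tax collected from suppliers, supply shifts: Qs = 2(P − 12) + 150.
New equilibrium: consumers pay €35, suppliers receive €23, Q = 196. (Wedge: Pb − Ps = 12.)
Burden on consumers: €8; on suppliers: €4. (They sum to €12.)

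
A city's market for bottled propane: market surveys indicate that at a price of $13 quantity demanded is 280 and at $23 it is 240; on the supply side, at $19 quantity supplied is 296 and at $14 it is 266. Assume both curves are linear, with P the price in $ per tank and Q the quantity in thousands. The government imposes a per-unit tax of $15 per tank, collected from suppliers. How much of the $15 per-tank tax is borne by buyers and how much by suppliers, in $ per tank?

Buyers bear $9 per tank; suppliers bear $6 per tank.

Demand slope: (240 − 280)/(23 − 13) = -4, so Qd = 332 − 4P.
Supply slope: (266 − 296)/(14 − 19) = 6, so Qs = 6P + 182.
Without the tax, 332 − 4P = 6P + 182 gives 10P = 150, so P* = $15 and Q* = 272.
With the tax collected from suppliers, supply shifts: Qs = 6(P − 15) + 182.
New equilibrium: buyers pay $24, suppliers receive $9, Q = 236. (Wedge: Pb − Ps = 15.)
Burden on buyers: $9; on suppliers: $6. (They sum to $15.)
The less price-elastic side of the market bears the larger share of a per-unit tax.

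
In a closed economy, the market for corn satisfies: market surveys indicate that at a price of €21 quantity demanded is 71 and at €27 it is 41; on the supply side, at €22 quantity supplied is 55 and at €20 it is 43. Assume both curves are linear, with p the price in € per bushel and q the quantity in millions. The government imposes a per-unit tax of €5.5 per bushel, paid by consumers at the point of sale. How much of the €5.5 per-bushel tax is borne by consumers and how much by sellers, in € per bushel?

Demand slope: (41 − 71)/(27 − 21) = -5, so qd = 176 − 5p.
Supply slope: (43 − 55)/(20 − 22) = 6, so qs = 6p − 77.
Without the tax, 176 − 5p = 6p − 77 gives 11p = 253, so p* = €23 and q* = 61.
With the tax collected from consumers, demand (in seller-price terms) shifts: qd = 176 − 5(p + 5.5).
Solving gives q = 46 with consumers paying €26 and sellers receiving €20.5 (the €5.5 wedge).
Burden on consumers: €3; on sellers: €2.5. (They sum to €5.5.)
The less price-elastic side of the market bears the larger share of a per-unit tax.

Consumers bear €3 per bushel; sellers bear €2.5 per bushel.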